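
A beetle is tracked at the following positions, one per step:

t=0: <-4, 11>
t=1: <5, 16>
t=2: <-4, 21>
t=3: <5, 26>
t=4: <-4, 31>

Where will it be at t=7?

<5, 46>

First: cycles through -4, 5 every 2 steps. Step 7 lands at position 1 of the cycle → 5.
Second: linear, +5 per step → 46 at step 7.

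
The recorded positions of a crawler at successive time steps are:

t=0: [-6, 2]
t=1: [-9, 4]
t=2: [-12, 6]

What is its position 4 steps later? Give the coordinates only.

The position changes by [-3, +2] every step.
step 3: [-12, 6] + [-3, +2] → [-15, 8]
step 4: [-15, 8] + [-3, +2] → [-18, 10]
step 5: [-18, 10] + [-3, +2] → [-21, 12]
step 6: [-21, 12] + [-3, +2] → [-24, 14]

[-24, 14]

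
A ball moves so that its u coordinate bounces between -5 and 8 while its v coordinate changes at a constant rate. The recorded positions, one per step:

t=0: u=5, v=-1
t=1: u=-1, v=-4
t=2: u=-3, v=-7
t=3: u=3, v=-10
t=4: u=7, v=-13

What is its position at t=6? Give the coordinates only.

u=-5, v=-19

The u coordinate travels 6 per step and bounces off the walls at -5 and 8.
  step 5: 7 → 1
  step 6: 1 → -5
The v coordinate changes by -3 each step: at step 6 it is -19.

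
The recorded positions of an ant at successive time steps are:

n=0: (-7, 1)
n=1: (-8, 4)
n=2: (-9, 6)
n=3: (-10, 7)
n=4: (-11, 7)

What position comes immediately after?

First differences are (-1, +3), (-1, +2), (-1, +1), (-1, +0); their common second difference is (+0, -1) (constant acceleration).
step 5: (-11, 7) + (-1, -1) → (-12, 6)

(-12, 6)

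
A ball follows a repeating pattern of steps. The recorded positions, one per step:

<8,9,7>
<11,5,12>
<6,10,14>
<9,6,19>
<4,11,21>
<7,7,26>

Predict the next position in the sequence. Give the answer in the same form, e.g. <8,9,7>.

Step-to-step displacements: <+3,-4,+5>, <-5,+5,+2>, <+3,-4,+5>, <-5,+5,+2>, <+3,-4,+5> — a repeating cycle of length 2.
step 6: apply <-5,+5,+2> → <2,12,28>

<2,12,28>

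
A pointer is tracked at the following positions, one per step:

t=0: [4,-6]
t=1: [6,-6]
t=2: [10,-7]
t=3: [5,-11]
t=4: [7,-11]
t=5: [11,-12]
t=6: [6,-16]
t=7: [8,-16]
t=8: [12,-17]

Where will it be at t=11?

Step-to-step displacements: [+2,+0], [+4,-1], [-5,-4], [+2,+0], [+4,-1], [-5,-4], [+2,+0], [+4,-1] — a repeating cycle of length 3.
step 9: apply [-5,-4] → [7,-21]
step 10: apply [+2,+0] → [9,-21]
step 11: apply [+4,-1] → [13,-22]

[13,-22]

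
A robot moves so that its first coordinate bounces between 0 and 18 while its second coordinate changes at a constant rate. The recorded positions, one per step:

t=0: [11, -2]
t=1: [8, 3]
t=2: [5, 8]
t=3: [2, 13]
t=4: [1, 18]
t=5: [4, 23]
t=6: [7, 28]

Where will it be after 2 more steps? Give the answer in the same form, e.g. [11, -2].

The first coordinate travels 3 per step and bounces off the walls at 0 and 18.
  step 7: 7 → 10
  step 8: 10 → 13
The second coordinate changes by +5 each step: at step 8 it is 38.

[13, 38]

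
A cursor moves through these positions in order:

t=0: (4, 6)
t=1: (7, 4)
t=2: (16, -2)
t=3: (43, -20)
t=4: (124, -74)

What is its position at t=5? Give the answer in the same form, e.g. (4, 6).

Step-to-step displacements: (+3, -2), (+9, -6), (+27, -18), (+81, -54); each is 3× the previous.
step 5: (124, -74) + (+243, -162) → (367, -236)

(367, -236)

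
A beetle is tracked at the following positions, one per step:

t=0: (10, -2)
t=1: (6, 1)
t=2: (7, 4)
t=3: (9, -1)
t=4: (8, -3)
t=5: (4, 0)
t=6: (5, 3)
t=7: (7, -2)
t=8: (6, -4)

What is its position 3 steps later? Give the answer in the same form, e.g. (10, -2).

(5, -3)

Step-to-step displacements: (-4, +3), (+1, +3), (+2, -5), (-1, -2), (-4, +3), (+1, +3), (+2, -5), (-1, -2) — a repeating cycle of length 4.
step 9: apply (-4, +3) → (2, -1)
step 10: apply (+1, +3) → (3, 2)
step 11: apply (+2, -5) → (5, -3)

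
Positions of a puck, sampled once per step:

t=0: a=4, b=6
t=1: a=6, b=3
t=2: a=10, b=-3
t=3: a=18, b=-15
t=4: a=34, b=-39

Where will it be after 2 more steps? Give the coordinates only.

Consecutive displacements (+2, -3), (+4, -6), (+8, -12), (+16, -24) scale by a factor of 2 each step.
step 5: a=34, b=-39 + (+32, -48) → a=66, b=-87
step 6: a=66, b=-87 + (+64, -96) → a=130, b=-183

a=130, b=-183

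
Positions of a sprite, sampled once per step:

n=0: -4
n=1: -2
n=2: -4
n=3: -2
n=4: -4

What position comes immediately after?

-2

Consecutive displacements +2, -2, +2, -2 scale by a factor of -1 each step.
step 5: -4 + 2 → -2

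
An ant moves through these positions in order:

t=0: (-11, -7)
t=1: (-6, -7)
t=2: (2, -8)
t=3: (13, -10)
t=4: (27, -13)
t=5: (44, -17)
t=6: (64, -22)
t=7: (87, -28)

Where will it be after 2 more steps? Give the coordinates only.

First differences are (+5, +0), (+8, -1), (+11, -2), (+14, -3), (+17, -4), (+20, -5), (+23, -6); their common second difference is (+3, -1) (constant acceleration).
step 8: (87, -28) + (+26, -7) → (113, -35)
step 9: (113, -35) + (+29, -8) → (142, -43)

(142, -43)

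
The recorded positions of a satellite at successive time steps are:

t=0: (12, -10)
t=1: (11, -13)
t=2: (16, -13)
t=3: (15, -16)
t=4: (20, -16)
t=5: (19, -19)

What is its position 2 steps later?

(23, -22)

The moves between consecutive positions are (-1, -3), (+5, +0), (-1, -3), (+5, +0), (-1, -3); they repeat the 2-cycle [(-1, -3), (+5, +0)].
step 6: apply (+5, +0) → (24, -19)
step 7: apply (-1, -3) → (23, -22)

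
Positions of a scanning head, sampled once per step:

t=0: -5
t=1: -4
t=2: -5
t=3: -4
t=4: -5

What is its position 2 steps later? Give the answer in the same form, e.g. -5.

The jumps are +1, -1, +1, -1 — a geometric progression with ratio -1.
step 5: -5 + 1 → -4
step 6: -4 − 1 → -5

-5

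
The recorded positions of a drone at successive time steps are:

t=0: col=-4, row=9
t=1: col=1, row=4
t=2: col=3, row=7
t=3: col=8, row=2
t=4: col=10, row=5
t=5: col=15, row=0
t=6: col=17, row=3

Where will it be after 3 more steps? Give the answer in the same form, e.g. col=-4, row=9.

col=29, row=-4

Step-to-step displacements: (+5, -5), (+2, +3), (+5, -5), (+2, +3), (+5, -5), (+2, +3) — a repeating cycle of length 2.
step 7: apply (+5, -5) → col=22, row=-2
step 8: apply (+2, +3) → col=24, row=1
step 9: apply (+5, -5) → col=29, row=-4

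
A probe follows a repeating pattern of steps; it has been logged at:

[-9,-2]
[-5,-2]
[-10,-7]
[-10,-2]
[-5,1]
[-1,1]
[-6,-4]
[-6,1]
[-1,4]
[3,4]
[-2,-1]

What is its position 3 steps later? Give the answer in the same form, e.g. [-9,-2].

Differencing gives [+4,+0], [-5,-5], [+0,+5], [+5,+3], [+4,+0], [-5,-5], [+0,+5], [+5,+3], [+4,+0], [-5,-5]. This is the pattern [+4,+0], [-5,-5], [+0,+5], [+5,+3] repeated.
step 11: apply [+0,+5] → [-2,4]
step 12: apply [+5,+3] → [3,7]
step 13: apply [+4,+0] → [7,7]

[7,7]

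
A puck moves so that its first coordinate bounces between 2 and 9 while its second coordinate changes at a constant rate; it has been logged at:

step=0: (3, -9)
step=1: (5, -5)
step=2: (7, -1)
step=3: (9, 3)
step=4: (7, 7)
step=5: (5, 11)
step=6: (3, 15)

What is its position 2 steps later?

The first coordinate reflects between 2 and 9, moving 2 per step.
  step 7: 3 → 3
  step 8: 3 → 5
The second coordinate changes by +4 each step: at step 8 it is 23.

(5, 23)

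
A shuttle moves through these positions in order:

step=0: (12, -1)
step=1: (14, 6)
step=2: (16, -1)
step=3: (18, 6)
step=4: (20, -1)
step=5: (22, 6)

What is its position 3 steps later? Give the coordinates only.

The first coordinate changes by +2 each step, so at step 8 it is 12 + 8·(2) = 28.
The second coordinate repeats the cycle [-1, 6] with period 2; step 8 mod 2 = 0, giving -1.

(28, -1)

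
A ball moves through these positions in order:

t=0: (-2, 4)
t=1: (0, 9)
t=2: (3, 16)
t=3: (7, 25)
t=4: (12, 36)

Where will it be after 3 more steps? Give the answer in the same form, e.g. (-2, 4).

(33, 81)

First differences are (+2, +5), (+3, +7), (+4, +9), (+5, +11); their common second difference is (+1, +2) (constant acceleration).
step 5: (12, 36) + (+6, +13) → (18, 49)
step 6: (18, 49) + (+7, +15) → (25, 64)
step 7: (25, 64) + (+8, +17) → (33, 81)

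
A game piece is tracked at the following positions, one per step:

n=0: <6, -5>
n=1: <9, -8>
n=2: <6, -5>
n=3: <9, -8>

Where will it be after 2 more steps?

<9, -8>

Consecutive displacements <+3, -3>, <-3, +3>, <+3, -3> scale by a factor of -1 each step.
step 4: <9, -8> + <-3, +3> → <6, -5>
step 5: <6, -5> + <+3, -3> → <9, -8>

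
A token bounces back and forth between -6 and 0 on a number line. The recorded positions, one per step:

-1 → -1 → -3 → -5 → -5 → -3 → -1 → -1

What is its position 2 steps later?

The value travels 2 per step and bounces off the walls at -6 and 0.
  step 8: -1 → -3
  step 9: -3 → -5

-5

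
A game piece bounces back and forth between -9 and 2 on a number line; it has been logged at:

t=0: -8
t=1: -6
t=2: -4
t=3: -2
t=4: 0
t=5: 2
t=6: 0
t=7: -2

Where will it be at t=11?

The value reflects between -9 and 2, moving 2 per step.
  step 8: -2 → -4
  step 9: -4 → -6
  step 10: -6 → -8
  step 11: -8 → -8

-8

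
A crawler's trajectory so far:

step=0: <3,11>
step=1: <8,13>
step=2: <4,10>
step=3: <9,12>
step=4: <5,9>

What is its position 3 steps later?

Step-to-step displacements: <+5,+2>, <-4,-3>, <+5,+2>, <-4,-3> — a repeating cycle of length 2.
step 5: apply <+5,+2> → <10,11>
step 6: apply <-4,-3> → <6,8>
step 7: apply <+5,+2> → <11,10>

<11,10>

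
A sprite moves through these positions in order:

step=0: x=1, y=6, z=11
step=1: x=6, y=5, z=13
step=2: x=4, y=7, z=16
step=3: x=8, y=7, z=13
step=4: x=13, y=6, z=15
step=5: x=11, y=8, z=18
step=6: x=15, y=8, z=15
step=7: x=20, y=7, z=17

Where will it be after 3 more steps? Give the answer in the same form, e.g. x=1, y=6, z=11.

Differencing gives (+5, -1, +2), (-2, +2, +3), (+4, +0, -3), (+5, -1, +2), (-2, +2, +3), (+4, +0, -3), (+5, -1, +2). This is the pattern (+5, -1, +2), (-2, +2, +3), (+4, +0, -3) repeated.
step 8: apply (-2, +2, +3) → x=18, y=9, z=20
step 9: apply (+4, +0, -3) → x=22, y=9, z=17
step 10: apply (+5, -1, +2) → x=27, y=8, z=19

x=27, y=8, z=19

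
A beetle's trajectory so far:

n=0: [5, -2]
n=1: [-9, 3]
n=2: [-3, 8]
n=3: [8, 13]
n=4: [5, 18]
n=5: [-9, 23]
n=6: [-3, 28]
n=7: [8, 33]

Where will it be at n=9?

The first coordinate repeats the cycle [5, -9, -3, 8] with period 4; step 9 mod 4 = 1, giving -9.
The second coordinate changes by +5 each step, so at step 9 it is -2 + 9·(5) = 43.

[-9, 43]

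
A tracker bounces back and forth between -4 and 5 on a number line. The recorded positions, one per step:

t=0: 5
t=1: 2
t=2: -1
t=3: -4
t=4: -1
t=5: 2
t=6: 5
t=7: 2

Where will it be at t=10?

The value reflects between -4 and 5, moving 3 per step.
  step 8: 2 → -1
  step 9: -1 → -4
  step 10: -4 → -1

-1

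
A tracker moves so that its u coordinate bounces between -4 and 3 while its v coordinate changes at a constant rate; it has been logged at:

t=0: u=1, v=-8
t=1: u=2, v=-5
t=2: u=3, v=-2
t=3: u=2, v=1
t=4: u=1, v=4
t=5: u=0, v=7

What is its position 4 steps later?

The u coordinate reflects between -4 and 3, moving 1 per step.
  step 6: 0 → -1
  step 7: -1 → -2
  step 8: -2 → -3
  step 9: -3 → -4
The v coordinate changes by +3 each step: at step 9 it is 19.

u=-4, v=19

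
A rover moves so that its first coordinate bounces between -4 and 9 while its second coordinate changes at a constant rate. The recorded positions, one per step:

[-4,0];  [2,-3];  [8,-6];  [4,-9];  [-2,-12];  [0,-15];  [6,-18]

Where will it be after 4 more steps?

The first coordinate travels 6 per step and bounces off the walls at -4 and 9.
  step 7: 6 → 6
  step 8: 6 → 0
  step 9: 0 → -2
  step 10: -2 → 4
The second coordinate changes by -3 each step: at step 10 it is -30.

[4,-30]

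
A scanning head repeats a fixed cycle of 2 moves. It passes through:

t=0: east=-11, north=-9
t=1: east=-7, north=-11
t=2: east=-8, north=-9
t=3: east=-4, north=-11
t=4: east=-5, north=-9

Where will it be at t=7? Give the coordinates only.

Step-to-step displacements: (+4, -2), (-1, +2), (+4, -2), (-1, +2) — a repeating cycle of length 2.
step 5: apply (+4, -2) → east=-1, north=-11
step 6: apply (-1, +2) → east=-2, north=-9
step 7: apply (+4, -2) → east=2, north=-11

east=2, north=-11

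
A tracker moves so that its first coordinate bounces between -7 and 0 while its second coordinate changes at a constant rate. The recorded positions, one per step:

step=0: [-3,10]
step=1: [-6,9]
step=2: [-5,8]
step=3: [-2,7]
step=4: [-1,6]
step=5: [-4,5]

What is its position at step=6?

The first coordinate reflects between -7 and 0, moving 3 per step.
  step 6: -4 → -7
The second coordinate changes by -1 each step: at step 6 it is 4.

[-7,4]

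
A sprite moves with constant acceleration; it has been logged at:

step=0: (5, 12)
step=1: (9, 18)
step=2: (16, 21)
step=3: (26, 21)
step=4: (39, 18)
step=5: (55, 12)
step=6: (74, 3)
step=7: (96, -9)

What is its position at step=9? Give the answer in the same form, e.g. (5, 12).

(149, -42)

Taking differences between consecutive positions: (+4, +6), (+7, +3), (+10, +0), (+13, -3), (+16, -6), (+19, -9), (+22, -12). These grow by (+3, -3) each step.
step 8: (96, -9) + (+25, -15) → (121, -24)
step 9: (121, -24) + (+28, -18) → (149, -42)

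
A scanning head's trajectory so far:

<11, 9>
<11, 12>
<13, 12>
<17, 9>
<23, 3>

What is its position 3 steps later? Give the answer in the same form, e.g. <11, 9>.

<53, -33>

Taking differences between consecutive positions: <+0, +3>, <+2, +0>, <+4, -3>, <+6, -6>. These grow by <+2, -3> each step.
step 5: <23, 3> + <+8, -9> → <31, -6>
step 6: <31, -6> + <+10, -12> → <41, -18>
step 7: <41, -18> + <+12, -15> → <53, -33>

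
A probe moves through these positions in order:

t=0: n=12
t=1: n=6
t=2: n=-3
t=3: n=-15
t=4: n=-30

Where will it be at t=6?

n=-69

First differences are -6, -9, -12, -15; their common second difference is -3 (constant acceleration).
step 5: -30 − 18 → n=-48
step 6: -48 − 21 → n=-69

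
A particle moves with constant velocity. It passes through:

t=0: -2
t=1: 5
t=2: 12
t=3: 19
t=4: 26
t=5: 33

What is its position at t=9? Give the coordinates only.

61

Constant displacement of +7 per step.
step 6: 33 + 7 → 40
step 7: 40 + 7 → 47
step 8: 47 + 7 → 54
step 9: 54 + 7 → 61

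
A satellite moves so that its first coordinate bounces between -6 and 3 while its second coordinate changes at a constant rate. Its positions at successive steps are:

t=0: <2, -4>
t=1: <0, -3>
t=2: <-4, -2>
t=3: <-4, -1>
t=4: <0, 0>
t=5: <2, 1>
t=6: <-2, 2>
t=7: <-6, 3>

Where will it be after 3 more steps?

<0, 6>

The first coordinate reflects between -6 and 3, moving 4 per step.
  step 8: -6 → -2
  step 9: -2 → 2
  step 10: 2 → 0
The second coordinate changes by +1 each step: at step 10 it is 6.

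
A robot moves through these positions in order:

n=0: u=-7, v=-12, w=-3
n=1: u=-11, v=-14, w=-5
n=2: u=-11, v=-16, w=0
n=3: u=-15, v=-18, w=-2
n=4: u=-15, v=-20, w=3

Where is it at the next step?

u=-19, v=-22, w=1

Step-to-step displacements: (-4, -2, -2), (+0, -2, +5), (-4, -2, -2), (+0, -2, +5) — a repeating cycle of length 2.
step 5: apply (-4, -2, -2) → u=-19, v=-22, w=1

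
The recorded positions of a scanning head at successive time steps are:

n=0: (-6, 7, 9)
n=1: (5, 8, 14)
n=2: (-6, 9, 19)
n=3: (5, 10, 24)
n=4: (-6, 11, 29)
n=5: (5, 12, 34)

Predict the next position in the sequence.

First: cycles through -6, 5 every 2 steps. Step 6 lands at position 0 of the cycle → -6.
Second: linear, +1 per step → 13 at step 6.
Third: linear, +5 per step → 39 at step 6.

(-6, 13, 39)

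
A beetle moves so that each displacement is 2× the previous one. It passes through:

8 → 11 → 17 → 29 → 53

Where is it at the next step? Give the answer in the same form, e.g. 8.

101

Step-to-step displacements: +3, +6, +12, +24; each is 2× the previous.
step 5: 53 + 48 → 101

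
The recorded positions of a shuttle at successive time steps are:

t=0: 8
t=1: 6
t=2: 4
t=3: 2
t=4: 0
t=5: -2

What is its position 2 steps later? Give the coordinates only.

Each step adds -2 to the position.
step 6: -2 − 2 → -4
step 7: -4 − 2 → -6

-6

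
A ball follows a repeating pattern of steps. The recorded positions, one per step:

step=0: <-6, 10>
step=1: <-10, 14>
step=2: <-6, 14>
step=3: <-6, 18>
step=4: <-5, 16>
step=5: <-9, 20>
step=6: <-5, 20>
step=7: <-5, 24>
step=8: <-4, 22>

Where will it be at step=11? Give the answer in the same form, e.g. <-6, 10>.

Step-to-step displacements: <-4, +4>, <+4, +0>, <+0, +4>, <+1, -2>, <-4, +4>, <+4, +0>, <+0, +4>, <+1, -2> — a repeating cycle of length 4.
step 9: apply <-4, +4> → <-8, 26>
step 10: apply <+4, +0> → <-4, 26>
step 11: apply <+0, +4> → <-4, 30>

<-4, 30>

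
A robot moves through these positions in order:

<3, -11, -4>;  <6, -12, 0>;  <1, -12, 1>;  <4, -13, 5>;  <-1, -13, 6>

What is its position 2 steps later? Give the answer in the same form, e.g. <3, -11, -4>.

<-3, -14, 11>

Differencing gives <+3, -1, +4>, <-5, +0, +1>, <+3, -1, +4>, <-5, +0, +1>. This is the pattern <+3, -1, +4>, <-5, +0, +1> repeated.
step 5: apply <+3, -1, +4> → <2, -14, 10>
step 6: apply <-5, +0, +1> → <-3, -14, 11>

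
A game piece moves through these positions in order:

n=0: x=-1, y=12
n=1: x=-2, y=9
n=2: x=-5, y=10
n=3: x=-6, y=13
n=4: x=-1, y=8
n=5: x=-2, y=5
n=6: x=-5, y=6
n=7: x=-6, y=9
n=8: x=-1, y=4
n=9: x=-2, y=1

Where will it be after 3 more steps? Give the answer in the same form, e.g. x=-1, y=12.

x=-1, y=0

Differencing gives (-1, -3), (-3, +1), (-1, +3), (+5, -5), (-1, -3), (-3, +1), (-1, +3), (+5, -5), (-1, -3). This is the pattern (-1, -3), (-3, +1), (-1, +3), (+5, -5) repeated.
step 10: apply (-3, +1) → x=-5, y=2
step 11: apply (-1, +3) → x=-6, y=5
step 12: apply (+5, -5) → x=-1, y=0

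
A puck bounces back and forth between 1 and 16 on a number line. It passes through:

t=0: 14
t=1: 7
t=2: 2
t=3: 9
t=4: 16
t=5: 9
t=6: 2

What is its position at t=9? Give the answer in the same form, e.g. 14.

The value reflects between 1 and 16, moving 7 per step.
  step 7: 2 → 7
  step 8: 7 → 14
  step 9: 14 → 11

11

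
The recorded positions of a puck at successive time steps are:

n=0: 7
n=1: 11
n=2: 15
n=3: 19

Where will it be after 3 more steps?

31

Each step adds +4 to the position.
step 4: 19 + 4 → 23
step 5: 23 + 4 → 27
step 6: 27 + 4 → 31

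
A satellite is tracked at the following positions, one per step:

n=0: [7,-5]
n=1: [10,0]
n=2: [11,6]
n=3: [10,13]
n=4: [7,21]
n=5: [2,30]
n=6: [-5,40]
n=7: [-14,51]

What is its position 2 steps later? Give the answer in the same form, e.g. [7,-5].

[-38,76]

Taking differences between consecutive positions: [+3,+5], [+1,+6], [-1,+7], [-3,+8], [-5,+9], [-7,+10], [-9,+11]. These grow by [-2,+1] each step.
step 8: [-14,51] + [-11,+12] → [-25,63]
step 9: [-25,63] + [-13,+13] → [-38,76]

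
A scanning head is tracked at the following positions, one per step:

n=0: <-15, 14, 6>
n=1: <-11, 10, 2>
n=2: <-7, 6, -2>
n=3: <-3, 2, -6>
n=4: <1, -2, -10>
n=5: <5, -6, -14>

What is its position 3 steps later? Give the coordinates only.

The position changes by <+4, -4, -4> every step.
step 6: <5, -6, -14> + <+4, -4, -4> → <9, -10, -18>
step 7: <9, -10, -18> + <+4, -4, -4> → <13, -14, -22>
step 8: <13, -14, -22> + <+4, -4, -4> → <17, -18, -26>

<17, -18, -26>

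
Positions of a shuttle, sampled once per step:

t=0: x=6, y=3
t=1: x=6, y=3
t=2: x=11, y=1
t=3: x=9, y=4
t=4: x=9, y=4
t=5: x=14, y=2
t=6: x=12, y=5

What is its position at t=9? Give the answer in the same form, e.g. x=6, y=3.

Differencing gives (+0,+0), (+5,-2), (-2,+3), (+0,+0), (+5,-2), (-2,+3). This is the pattern (+0,+0), (+5,-2), (-2,+3) repeated.
step 7: apply (+0,+0) → x=12, y=5
step 8: apply (+5,-2) → x=17, y=3
step 9: apply (-2,+3) → x=15, y=6

x=15, y=6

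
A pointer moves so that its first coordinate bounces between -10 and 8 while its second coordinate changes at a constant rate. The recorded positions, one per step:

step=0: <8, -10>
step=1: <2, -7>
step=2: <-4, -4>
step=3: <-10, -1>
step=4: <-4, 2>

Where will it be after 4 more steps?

The first coordinate travels 6 per step and bounces off the walls at -10 and 8.
  step 5: -4 → 2
  step 6: 2 → 8
  step 7: 8 → 2
  step 8: 2 → -4
The second coordinate changes by +3 each step: at step 8 it is 14.

<-4, 14>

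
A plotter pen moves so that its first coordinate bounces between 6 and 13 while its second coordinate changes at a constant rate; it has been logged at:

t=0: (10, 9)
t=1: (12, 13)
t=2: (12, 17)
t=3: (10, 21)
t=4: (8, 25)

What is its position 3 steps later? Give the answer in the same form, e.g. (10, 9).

(10, 37)

The first coordinate travels 2 per step and bounces off the walls at 6 and 13.
  step 5: 8 → 6
  step 6: 6 → 8
  step 7: 8 → 10
The second coordinate changes by +4 each step: at step 7 it is 37.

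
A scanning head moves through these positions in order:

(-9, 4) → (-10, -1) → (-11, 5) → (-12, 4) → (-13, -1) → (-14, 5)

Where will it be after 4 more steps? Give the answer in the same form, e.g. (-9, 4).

(-18, 4)

First: linear, -1 per step → -18 at step 9.
Second: cycles through 4, -1, 5 every 3 steps. Step 9 lands at position 0 of the cycle → 4.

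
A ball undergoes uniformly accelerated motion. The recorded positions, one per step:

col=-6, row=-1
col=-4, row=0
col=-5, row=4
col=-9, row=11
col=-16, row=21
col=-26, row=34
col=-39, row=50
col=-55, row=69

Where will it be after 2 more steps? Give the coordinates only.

Successive displacements: (+2, +1), (-1, +4), (-4, +7), (-7, +10), (-10, +13), (-13, +16), (-16, +19) — each changes by (-3, +3).
step 8: col=-55, row=69 + (-19, +22) → col=-74, row=91
step 9: col=-74, row=91 + (-22, +25) → col=-96, row=116

col=-96, row=116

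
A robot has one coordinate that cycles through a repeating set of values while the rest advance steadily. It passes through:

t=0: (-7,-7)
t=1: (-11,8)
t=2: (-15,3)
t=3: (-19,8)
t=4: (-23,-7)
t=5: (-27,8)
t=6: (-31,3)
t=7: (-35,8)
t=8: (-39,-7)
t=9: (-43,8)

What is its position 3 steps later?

(-55,-7)

The first coordinate changes by -4 each step, so at step 12 it is -7 + 12·(-4) = -55.
The second coordinate repeats the cycle [-7, 8, 3, 8] with period 4; step 12 mod 4 = 0, giving -7.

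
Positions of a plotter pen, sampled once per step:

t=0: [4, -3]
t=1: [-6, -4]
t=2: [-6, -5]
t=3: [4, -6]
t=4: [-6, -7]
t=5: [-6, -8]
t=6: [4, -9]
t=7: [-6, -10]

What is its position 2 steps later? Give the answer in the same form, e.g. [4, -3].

First: cycles through 4, -6, -6 every 3 steps. Step 9 lands at position 0 of the cycle → 4.
Second: linear, -1 per step → -12 at step 9.

[4, -12]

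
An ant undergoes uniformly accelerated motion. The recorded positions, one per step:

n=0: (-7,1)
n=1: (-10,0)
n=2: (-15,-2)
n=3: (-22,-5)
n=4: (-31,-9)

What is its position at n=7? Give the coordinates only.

(-70,-27)

Taking differences between consecutive positions: (-3,-1), (-5,-2), (-7,-3), (-9,-4). These grow by (-2,-1) each step.
step 5: (-31,-9) + (-11,-5) → (-42,-14)
step 6: (-42,-14) + (-13,-6) → (-55,-20)
step 7: (-55,-20) + (-15,-7) → (-70,-27)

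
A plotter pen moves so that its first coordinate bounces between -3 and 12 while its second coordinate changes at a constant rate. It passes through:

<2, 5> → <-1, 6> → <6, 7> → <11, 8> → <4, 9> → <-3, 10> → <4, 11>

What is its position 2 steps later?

The first coordinate travels 7 per step and bounces off the walls at -3 and 12.
  step 7: 4 → 11
  step 8: 11 → 6
The second coordinate changes by +1 each step: at step 8 it is 13.

<6, 13>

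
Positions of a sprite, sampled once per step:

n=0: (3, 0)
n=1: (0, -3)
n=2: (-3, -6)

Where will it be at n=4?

Constant displacement of (-3, -3) per step.
step 3: (-3, -6) + (-3, -3) → (-6, -9)
step 4: (-6, -9) + (-3, -3) → (-9, -12)

(-9, -12)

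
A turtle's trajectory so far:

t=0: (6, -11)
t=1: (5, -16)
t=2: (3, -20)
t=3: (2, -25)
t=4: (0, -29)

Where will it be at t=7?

(-4, -43)

The moves between consecutive positions are (-1, -5), (-2, -4), (-1, -5), (-2, -4); they repeat the 2-cycle [(-1, -5), (-2, -4)].
step 5: apply (-1, -5) → (-1, -34)
step 6: apply (-2, -4) → (-3, -38)
step 7: apply (-1, -5) → (-4, -43)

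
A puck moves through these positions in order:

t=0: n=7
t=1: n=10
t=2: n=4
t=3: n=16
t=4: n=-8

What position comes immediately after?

Step-to-step displacements: +3, -6, +12, -24; each is -2× the previous.
step 5: -8 + 48 → n=40

n=40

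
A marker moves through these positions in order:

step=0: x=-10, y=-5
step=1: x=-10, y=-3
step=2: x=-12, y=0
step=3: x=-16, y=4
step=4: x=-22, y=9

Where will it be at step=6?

x=-40, y=22

Successive displacements: (+0,+2), (-2,+3), (-4,+4), (-6,+5) — each changes by (-2,+1).
step 5: x=-22, y=9 + (-8,+6) → x=-30, y=15
step 6: x=-30, y=15 + (-10,+7) → x=-40, y=22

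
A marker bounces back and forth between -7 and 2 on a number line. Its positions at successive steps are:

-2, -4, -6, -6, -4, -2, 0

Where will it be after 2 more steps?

0

The value reflects between -7 and 2, moving 2 per step.
  step 7: 0 → 2
  step 8: 2 → 0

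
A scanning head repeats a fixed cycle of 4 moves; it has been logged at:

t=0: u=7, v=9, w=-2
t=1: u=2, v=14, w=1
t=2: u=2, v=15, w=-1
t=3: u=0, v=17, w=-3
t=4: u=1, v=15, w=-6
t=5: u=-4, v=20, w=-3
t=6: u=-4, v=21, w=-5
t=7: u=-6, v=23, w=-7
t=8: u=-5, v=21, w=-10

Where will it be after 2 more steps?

Differencing gives (-5, +5, +3), (+0, +1, -2), (-2, +2, -2), (+1, -2, -3), (-5, +5, +3), (+0, +1, -2), (-2, +2, -2), (+1, -2, -3). This is the pattern (-5, +5, +3), (+0, +1, -2), (-2, +2, -2), (+1, -2, -3) repeated.
step 9: apply (-5, +5, +3) → u=-10, v=26, w=-7
step 10: apply (+0, +1, -2) → u=-10, v=27, w=-9

u=-10, v=27, w=-9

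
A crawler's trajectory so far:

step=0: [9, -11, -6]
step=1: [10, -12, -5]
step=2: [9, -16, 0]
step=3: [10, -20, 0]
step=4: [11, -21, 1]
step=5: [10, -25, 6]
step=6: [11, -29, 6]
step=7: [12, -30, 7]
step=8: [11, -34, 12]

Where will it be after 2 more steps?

The moves between consecutive positions are [+1, -1, +1], [-1, -4, +5], [+1, -4, +0], [+1, -1, +1], [-1, -4, +5], [+1, -4, +0], [+1, -1, +1], [-1, -4, +5]; they repeat the 3-cycle [[+1, -1, +1], [-1, -4, +5], [+1, -4, +0]].
step 9: apply [+1, -4, +0] → [12, -38, 12]
step 10: apply [+1, -1, +1] → [13, -39, 13]

[13, -39, 13]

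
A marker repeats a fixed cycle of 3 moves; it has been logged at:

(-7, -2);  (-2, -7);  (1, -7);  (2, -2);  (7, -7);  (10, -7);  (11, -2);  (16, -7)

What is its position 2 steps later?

(20, -2)

Step-to-step displacements: (+5, -5), (+3, +0), (+1, +5), (+5, -5), (+3, +0), (+1, +5), (+5, -5) — a repeating cycle of length 3.
step 8: apply (+3, +0) → (19, -7)
step 9: apply (+1, +5) → (20, -2)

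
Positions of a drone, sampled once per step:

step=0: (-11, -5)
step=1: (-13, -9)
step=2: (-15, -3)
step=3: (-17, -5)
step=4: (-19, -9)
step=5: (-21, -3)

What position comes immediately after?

(-23, -5)

First: linear, -2 per step → -23 at step 6.
Second: cycles through -5, -9, -3 every 3 steps. Step 6 lands at position 0 of the cycle → -5.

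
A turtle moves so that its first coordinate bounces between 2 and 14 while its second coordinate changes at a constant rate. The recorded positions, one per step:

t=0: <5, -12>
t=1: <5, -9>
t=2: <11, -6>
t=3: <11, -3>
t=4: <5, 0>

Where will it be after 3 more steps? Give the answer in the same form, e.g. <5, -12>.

<11, 9>

The first coordinate reflects between 2 and 14, moving 6 per step.
  step 5: 5 → 5
  step 6: 5 → 11
  step 7: 11 → 11
The second coordinate changes by +3 each step: at step 7 it is 9.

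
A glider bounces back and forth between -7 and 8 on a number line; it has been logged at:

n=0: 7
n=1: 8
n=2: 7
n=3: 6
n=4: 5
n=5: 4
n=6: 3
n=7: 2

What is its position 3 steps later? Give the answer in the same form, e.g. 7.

-1

The value reflects between -7 and 8, moving 1 per step.
  step 8: 2 → 1
  step 9: 1 → 0
  step 10: 0 → -1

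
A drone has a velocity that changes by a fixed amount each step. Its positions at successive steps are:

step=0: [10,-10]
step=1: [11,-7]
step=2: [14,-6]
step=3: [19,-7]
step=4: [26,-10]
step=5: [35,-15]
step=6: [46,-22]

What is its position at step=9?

First differences are [+1,+3], [+3,+1], [+5,-1], [+7,-3], [+9,-5], [+11,-7]; their common second difference is [+2,-2] (constant acceleration).
step 7: [46,-22] + [+13,-9] → [59,-31]
step 8: [59,-31] + [+15,-11] → [74,-42]
step 9: [74,-42] + [+17,-13] → [91,-55]

[91,-55]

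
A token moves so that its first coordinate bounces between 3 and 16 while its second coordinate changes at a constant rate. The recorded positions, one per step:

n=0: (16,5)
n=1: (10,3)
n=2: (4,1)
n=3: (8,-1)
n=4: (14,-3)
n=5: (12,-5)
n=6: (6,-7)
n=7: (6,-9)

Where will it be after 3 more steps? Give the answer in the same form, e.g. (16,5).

(8,-15)

The first coordinate reflects between 3 and 16, moving 6 per step.
  step 8: 6 → 12
  step 9: 12 → 14
  step 10: 14 → 8
The second coordinate changes by -2 each step: at step 10 it is -15.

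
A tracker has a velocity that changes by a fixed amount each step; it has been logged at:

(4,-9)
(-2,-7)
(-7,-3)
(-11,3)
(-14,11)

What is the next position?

First differences are (-6,+2), (-5,+4), (-4,+6), (-3,+8); their common second difference is (+1,+2) (constant acceleration).
step 5: (-14,11) + (-2,+10) → (-16,21)

(-16,21)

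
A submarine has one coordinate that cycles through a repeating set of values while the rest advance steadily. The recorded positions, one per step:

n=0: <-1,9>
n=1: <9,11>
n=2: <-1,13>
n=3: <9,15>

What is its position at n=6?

First: cycles through -1, 9 every 2 steps. Step 6 lands at position 0 of the cycle → -1.
Second: linear, +2 per step → 21 at step 6.

<-1,21>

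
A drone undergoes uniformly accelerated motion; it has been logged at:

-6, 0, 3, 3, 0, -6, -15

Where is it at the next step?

-27

Taking differences between consecutive positions: +6, +3, +0, -3, -6, -9. These grow by -3 each step.
step 7: -15 − 12 → -27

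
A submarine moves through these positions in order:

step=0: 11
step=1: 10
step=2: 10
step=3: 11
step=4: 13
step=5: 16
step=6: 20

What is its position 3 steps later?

38

Successive displacements: -1, +0, +1, +2, +3, +4 — each changes by +1.
step 7: 20 + 5 → 25
step 8: 25 + 6 → 31
step 9: 31 + 7 → 38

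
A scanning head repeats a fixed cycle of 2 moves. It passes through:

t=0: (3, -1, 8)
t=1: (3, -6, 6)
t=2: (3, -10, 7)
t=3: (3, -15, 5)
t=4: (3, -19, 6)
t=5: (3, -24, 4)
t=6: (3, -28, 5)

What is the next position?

(3, -33, 3)

The moves between consecutive positions are (+0, -5, -2), (+0, -4, +1), (+0, -5, -2), (+0, -4, +1), (+0, -5, -2), (+0, -4, +1); they repeat the 2-cycle [(+0, -5, -2), (+0, -4, +1)].
step 7: apply (+0, -5, -2) → (3, -33, 3)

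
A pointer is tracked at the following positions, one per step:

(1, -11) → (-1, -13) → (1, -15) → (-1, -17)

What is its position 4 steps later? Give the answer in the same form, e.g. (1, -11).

(-1, -25)

The first coordinate repeats the cycle [1, -1] with period 2; step 7 mod 2 = 1, giving -1.
The second coordinate changes by -2 each step, so at step 7 it is -11 + 7·(-2) = -25.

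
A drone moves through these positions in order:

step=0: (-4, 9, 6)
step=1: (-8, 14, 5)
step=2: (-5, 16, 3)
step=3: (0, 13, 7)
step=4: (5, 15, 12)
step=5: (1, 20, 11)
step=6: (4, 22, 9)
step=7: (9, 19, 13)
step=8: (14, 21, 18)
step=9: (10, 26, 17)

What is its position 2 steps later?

(18, 25, 19)

Differencing gives (-4, +5, -1), (+3, +2, -2), (+5, -3, +4), (+5, +2, +5), (-4, +5, -1), (+3, +2, -2), (+5, -3, +4), (+5, +2, +5), (-4, +5, -1). This is the pattern (-4, +5, -1), (+3, +2, -2), (+5, -3, +4), (+5, +2, +5) repeated.
step 10: apply (+3, +2, -2) → (13, 28, 15)
step 11: apply (+5, -3, +4) → (18, 25, 19)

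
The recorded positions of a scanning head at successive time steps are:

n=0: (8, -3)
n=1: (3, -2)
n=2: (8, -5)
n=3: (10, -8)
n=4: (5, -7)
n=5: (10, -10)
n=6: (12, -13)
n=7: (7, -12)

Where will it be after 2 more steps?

Step-to-step displacements: (-5, +1), (+5, -3), (+2, -3), (-5, +1), (+5, -3), (+2, -3), (-5, +1) — a repeating cycle of length 3.
step 8: apply (+5, -3) → (12, -15)
step 9: apply (+2, -3) → (14, -18)

(14, -18)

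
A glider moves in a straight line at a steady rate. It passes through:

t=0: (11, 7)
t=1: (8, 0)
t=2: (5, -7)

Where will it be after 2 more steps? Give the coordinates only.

(-1, -21)

Each step adds (-3, -7) to the position.
step 3: (5, -7) + (-3, -7) → (2, -14)
step 4: (2, -14) + (-3, -7) → (-1, -21)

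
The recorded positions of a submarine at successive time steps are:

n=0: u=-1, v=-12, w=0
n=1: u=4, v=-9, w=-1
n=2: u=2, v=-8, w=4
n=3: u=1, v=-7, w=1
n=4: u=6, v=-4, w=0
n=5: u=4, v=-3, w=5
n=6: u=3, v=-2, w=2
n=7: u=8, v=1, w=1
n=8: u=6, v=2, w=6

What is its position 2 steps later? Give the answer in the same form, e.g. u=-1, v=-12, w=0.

Step-to-step displacements: (+5, +3, -1), (-2, +1, +5), (-1, +1, -3), (+5, +3, -1), (-2, +1, +5), (-1, +1, -3), (+5, +3, -1), (-2, +1, +5) — a repeating cycle of length 3.
step 9: apply (-1, +1, -3) → u=5, v=3, w=3
step 10: apply (+5, +3, -1) → u=10, v=6, w=2

u=10, v=6, w=2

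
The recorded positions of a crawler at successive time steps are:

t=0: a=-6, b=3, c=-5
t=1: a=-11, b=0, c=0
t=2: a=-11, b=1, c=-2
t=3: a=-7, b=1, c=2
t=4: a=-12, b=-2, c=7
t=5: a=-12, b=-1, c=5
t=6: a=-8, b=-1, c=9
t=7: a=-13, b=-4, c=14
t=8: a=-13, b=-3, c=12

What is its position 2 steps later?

The moves between consecutive positions are (-5, -3, +5), (+0, +1, -2), (+4, +0, +4), (-5, -3, +5), (+0, +1, -2), (+4, +0, +4), (-5, -3, +5), (+0, +1, -2); they repeat the 3-cycle [(-5, -3, +5), (+0, +1, -2), (+4, +0, +4)].
step 9: apply (+4, +0, +4) → a=-9, b=-3, c=16
step 10: apply (-5, -3, +5) → a=-14, b=-6, c=21

a=-14, b=-6, c=21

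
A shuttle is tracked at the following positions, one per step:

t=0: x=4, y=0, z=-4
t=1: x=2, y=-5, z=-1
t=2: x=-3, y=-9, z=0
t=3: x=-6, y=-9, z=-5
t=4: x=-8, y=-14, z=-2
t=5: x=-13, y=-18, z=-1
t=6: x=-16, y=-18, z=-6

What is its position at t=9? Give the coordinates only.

x=-26, y=-27, z=-7

The moves between consecutive positions are (-2,-5,+3), (-5,-4,+1), (-3,+0,-5), (-2,-5,+3), (-5,-4,+1), (-3,+0,-5); they repeat the 3-cycle [(-2,-5,+3), (-5,-4,+1), (-3,+0,-5)].
step 7: apply (-2,-5,+3) → x=-18, y=-23, z=-3
step 8: apply (-5,-4,+1) → x=-23, y=-27, z=-2
step 9: apply (-3,+0,-5) → x=-26, y=-27, z=-7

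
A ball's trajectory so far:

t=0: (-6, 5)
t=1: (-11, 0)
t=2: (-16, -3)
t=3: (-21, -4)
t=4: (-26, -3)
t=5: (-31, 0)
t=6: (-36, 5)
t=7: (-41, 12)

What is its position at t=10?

(-56, 45)

First differences are (-5, -5), (-5, -3), (-5, -1), (-5, +1), (-5, +3), (-5, +5), (-5, +7); their common second difference is (+0, +2) (constant acceleration).
step 8: (-41, 12) + (-5, +9) → (-46, 21)
step 9: (-46, 21) + (-5, +11) → (-51, 32)
step 10: (-51, 32) + (-5, +13) → (-56, 45)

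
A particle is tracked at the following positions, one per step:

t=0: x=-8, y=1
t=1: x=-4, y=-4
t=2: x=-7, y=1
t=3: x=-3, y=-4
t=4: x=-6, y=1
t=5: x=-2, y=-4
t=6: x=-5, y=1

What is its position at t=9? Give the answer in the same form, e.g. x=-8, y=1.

Step-to-step displacements: (+4, -5), (-3, +5), (+4, -5), (-3, +5), (+4, -5), (-3, +5) — a repeating cycle of length 2.
step 7: apply (+4, -5) → x=-1, y=-4
step 8: apply (-3, +5) → x=-4, y=1
step 9: apply (+4, -5) → x=0, y=-4

x=0, y=-4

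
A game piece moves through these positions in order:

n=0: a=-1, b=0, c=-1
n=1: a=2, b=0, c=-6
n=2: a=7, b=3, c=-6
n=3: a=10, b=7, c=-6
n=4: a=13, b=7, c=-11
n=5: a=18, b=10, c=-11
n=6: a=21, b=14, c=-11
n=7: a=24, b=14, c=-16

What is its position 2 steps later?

Differencing gives (+3,+0,-5), (+5,+3,+0), (+3,+4,+0), (+3,+0,-5), (+5,+3,+0), (+3,+4,+0), (+3,+0,-5). This is the pattern (+3,+0,-5), (+5,+3,+0), (+3,+4,+0) repeated.
step 8: apply (+5,+3,+0) → a=29, b=17, c=-16
step 9: apply (+3,+4,+0) → a=32, b=21, c=-16

a=32, b=21, c=-16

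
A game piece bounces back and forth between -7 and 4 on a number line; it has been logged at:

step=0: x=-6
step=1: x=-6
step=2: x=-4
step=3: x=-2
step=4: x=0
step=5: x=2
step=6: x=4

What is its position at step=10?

x=-4

The value reflects between -7 and 4, moving 2 per step.
  step 7: 4 → 2
  step 8: 2 → 0
  step 9: 0 → -2
  step 10: -2 → -4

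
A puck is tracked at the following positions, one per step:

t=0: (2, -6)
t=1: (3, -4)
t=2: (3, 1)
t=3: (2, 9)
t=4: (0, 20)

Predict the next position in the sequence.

First differences are (+1, +2), (+0, +5), (-1, +8), (-2, +11); their common second difference is (-1, +3) (constant acceleration).
step 5: (0, 20) + (-3, +14) → (-3, 34)

(-3, 34)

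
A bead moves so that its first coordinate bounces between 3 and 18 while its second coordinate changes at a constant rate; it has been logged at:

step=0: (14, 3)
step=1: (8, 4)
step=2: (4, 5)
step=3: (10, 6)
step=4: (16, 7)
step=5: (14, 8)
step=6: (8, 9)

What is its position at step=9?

The first coordinate travels 6 per step and bounces off the walls at 3 and 18.
  step 7: 8 → 4
  step 8: 4 → 10
  step 9: 10 → 16
The second coordinate changes by +1 each step: at step 9 it is 12.

(16, 12)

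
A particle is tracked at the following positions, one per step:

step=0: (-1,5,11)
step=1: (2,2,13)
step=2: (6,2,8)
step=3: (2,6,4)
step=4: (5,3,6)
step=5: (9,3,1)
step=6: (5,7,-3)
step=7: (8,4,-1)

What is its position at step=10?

(11,5,-8)

Step-to-step displacements: (+3,-3,+2), (+4,+0,-5), (-4,+4,-4), (+3,-3,+2), (+4,+0,-5), (-4,+4,-4), (+3,-3,+2) — a repeating cycle of length 3.
step 8: apply (+4,+0,-5) → (12,4,-6)
step 9: apply (-4,+4,-4) → (8,8,-10)
step 10: apply (+3,-3,+2) → (11,5,-8)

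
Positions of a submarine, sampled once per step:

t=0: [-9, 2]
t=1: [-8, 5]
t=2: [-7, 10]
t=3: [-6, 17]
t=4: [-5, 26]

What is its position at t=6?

Taking differences between consecutive positions: [+1, +3], [+1, +5], [+1, +7], [+1, +9]. These grow by [+0, +2] each step.
step 5: [-5, 26] + [+1, +11] → [-4, 37]
step 6: [-4, 37] + [+1, +13] → [-3, 50]

[-3, 50]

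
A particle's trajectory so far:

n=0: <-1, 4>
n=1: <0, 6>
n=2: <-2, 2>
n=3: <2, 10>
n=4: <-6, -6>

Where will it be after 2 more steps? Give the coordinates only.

<-22, -38>

Step-to-step displacements: <+1, +2>, <-2, -4>, <+4, +8>, <-8, -16>; each is -2× the previous.
step 5: <-6, -6> + <+16, +32> → <10, 26>
step 6: <10, 26> + <-32, -64> → <-22, -38>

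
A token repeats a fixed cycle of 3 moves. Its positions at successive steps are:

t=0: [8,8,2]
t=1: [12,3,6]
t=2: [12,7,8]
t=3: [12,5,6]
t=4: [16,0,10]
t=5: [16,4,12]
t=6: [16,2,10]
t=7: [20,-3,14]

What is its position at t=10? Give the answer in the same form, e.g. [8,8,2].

[24,-6,18]

The moves between consecutive positions are [+4,-5,+4], [+0,+4,+2], [+0,-2,-2], [+4,-5,+4], [+0,+4,+2], [+0,-2,-2], [+4,-5,+4]; they repeat the 3-cycle [[+4,-5,+4], [+0,+4,+2], [+0,-2,-2]].
step 8: apply [+0,+4,+2] → [20,1,16]
step 9: apply [+0,-2,-2] → [20,-1,14]
step 10: apply [+4,-5,+4] → [24,-6,18]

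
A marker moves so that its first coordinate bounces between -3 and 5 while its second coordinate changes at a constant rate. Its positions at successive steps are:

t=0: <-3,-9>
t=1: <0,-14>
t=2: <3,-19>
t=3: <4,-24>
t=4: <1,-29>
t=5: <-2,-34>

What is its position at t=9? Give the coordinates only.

<2,-54>

The first coordinate reflects between -3 and 5, moving 3 per step.
  step 6: -2 → -1
  step 7: -1 → 2
  step 8: 2 → 5
  step 9: 5 → 2
The second coordinate changes by -5 each step: at step 9 it is -54.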